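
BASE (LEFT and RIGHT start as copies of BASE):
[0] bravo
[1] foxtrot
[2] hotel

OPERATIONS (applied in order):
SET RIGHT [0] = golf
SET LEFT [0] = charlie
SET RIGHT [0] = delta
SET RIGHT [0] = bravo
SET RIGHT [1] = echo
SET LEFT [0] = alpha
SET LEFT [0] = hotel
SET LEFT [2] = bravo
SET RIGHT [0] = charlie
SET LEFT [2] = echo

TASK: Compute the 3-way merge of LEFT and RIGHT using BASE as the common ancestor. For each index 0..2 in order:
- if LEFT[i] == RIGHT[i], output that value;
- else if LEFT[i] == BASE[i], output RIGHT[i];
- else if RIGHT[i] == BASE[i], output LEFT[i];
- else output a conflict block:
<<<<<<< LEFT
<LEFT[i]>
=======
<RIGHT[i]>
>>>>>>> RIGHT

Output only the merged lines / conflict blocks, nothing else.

Final LEFT:  [hotel, foxtrot, echo]
Final RIGHT: [charlie, echo, hotel]
i=0: BASE=bravo L=hotel R=charlie all differ -> CONFLICT
i=1: L=foxtrot=BASE, R=echo -> take RIGHT -> echo
i=2: L=echo, R=hotel=BASE -> take LEFT -> echo

Answer: <<<<<<< LEFT
hotel
=======
charlie
>>>>>>> RIGHT
echo
echo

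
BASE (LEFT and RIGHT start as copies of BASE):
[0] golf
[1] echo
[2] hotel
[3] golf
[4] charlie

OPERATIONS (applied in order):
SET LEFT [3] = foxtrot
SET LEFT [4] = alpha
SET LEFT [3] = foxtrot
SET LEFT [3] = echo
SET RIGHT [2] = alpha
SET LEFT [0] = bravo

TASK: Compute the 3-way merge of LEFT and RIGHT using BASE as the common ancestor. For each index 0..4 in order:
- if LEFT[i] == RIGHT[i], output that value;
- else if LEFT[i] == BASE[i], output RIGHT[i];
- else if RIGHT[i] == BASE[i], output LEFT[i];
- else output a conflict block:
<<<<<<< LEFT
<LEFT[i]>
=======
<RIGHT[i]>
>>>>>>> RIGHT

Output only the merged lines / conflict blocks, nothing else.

Final LEFT:  [bravo, echo, hotel, echo, alpha]
Final RIGHT: [golf, echo, alpha, golf, charlie]
i=0: L=bravo, R=golf=BASE -> take LEFT -> bravo
i=1: L=echo R=echo -> agree -> echo
i=2: L=hotel=BASE, R=alpha -> take RIGHT -> alpha
i=3: L=echo, R=golf=BASE -> take LEFT -> echo
i=4: L=alpha, R=charlie=BASE -> take LEFT -> alpha

Answer: bravo
echo
alpha
echo
alpha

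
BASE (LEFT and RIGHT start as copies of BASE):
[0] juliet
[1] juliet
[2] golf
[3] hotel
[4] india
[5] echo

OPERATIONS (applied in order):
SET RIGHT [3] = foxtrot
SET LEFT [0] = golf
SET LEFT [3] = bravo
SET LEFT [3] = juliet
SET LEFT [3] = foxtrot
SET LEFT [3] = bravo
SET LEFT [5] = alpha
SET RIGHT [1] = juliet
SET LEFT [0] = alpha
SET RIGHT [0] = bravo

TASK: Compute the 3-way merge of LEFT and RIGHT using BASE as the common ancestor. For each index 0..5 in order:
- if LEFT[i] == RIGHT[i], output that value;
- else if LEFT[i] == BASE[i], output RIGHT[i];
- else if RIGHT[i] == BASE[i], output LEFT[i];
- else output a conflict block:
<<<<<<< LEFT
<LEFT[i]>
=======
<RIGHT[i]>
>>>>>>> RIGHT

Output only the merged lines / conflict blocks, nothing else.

Answer: <<<<<<< LEFT
alpha
=======
bravo
>>>>>>> RIGHT
juliet
golf
<<<<<<< LEFT
bravo
=======
foxtrot
>>>>>>> RIGHT
india
alpha

Derivation:
Final LEFT:  [alpha, juliet, golf, bravo, india, alpha]
Final RIGHT: [bravo, juliet, golf, foxtrot, india, echo]
i=0: BASE=juliet L=alpha R=bravo all differ -> CONFLICT
i=1: L=juliet R=juliet -> agree -> juliet
i=2: L=golf R=golf -> agree -> golf
i=3: BASE=hotel L=bravo R=foxtrot all differ -> CONFLICT
i=4: L=india R=india -> agree -> india
i=5: L=alpha, R=echo=BASE -> take LEFT -> alpha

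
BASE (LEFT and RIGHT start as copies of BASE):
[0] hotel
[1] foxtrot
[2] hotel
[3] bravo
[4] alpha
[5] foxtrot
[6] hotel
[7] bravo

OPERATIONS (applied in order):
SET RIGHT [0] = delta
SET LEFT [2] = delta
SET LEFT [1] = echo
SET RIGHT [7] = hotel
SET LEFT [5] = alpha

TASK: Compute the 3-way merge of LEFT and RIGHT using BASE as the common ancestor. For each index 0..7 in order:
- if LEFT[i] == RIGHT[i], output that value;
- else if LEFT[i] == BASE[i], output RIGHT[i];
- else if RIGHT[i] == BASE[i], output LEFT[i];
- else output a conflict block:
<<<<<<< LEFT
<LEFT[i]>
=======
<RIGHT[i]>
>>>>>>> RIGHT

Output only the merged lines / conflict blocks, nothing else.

Final LEFT:  [hotel, echo, delta, bravo, alpha, alpha, hotel, bravo]
Final RIGHT: [delta, foxtrot, hotel, bravo, alpha, foxtrot, hotel, hotel]
i=0: L=hotel=BASE, R=delta -> take RIGHT -> delta
i=1: L=echo, R=foxtrot=BASE -> take LEFT -> echo
i=2: L=delta, R=hotel=BASE -> take LEFT -> delta
i=3: L=bravo R=bravo -> agree -> bravo
i=4: L=alpha R=alpha -> agree -> alpha
i=5: L=alpha, R=foxtrot=BASE -> take LEFT -> alpha
i=6: L=hotel R=hotel -> agree -> hotel
i=7: L=bravo=BASE, R=hotel -> take RIGHT -> hotel

Answer: delta
echo
delta
bravo
alpha
alpha
hotel
hotel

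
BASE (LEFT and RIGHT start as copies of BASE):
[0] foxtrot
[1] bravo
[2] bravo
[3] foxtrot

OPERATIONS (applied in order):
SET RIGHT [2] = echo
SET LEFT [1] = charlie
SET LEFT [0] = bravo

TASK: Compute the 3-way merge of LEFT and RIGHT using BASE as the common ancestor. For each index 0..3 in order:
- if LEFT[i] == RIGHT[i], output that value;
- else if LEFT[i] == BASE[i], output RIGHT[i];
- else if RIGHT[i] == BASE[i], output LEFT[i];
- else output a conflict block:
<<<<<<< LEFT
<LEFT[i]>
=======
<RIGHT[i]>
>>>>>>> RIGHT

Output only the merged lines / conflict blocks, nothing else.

Answer: bravo
charlie
echo
foxtrot

Derivation:
Final LEFT:  [bravo, charlie, bravo, foxtrot]
Final RIGHT: [foxtrot, bravo, echo, foxtrot]
i=0: L=bravo, R=foxtrot=BASE -> take LEFT -> bravo
i=1: L=charlie, R=bravo=BASE -> take LEFT -> charlie
i=2: L=bravo=BASE, R=echo -> take RIGHT -> echo
i=3: L=foxtrot R=foxtrot -> agree -> foxtrot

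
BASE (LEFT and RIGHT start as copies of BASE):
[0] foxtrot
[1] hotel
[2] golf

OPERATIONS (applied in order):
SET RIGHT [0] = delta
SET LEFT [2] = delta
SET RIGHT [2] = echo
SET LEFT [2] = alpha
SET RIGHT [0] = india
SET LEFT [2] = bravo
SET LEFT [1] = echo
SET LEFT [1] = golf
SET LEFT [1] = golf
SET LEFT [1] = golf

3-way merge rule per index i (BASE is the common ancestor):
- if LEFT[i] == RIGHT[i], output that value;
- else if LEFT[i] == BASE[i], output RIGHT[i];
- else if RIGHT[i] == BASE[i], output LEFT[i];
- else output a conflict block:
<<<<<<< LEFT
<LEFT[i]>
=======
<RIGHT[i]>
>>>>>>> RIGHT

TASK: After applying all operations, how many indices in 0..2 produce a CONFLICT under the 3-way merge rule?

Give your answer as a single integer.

Final LEFT:  [foxtrot, golf, bravo]
Final RIGHT: [india, hotel, echo]
i=0: L=foxtrot=BASE, R=india -> take RIGHT -> india
i=1: L=golf, R=hotel=BASE -> take LEFT -> golf
i=2: BASE=golf L=bravo R=echo all differ -> CONFLICT
Conflict count: 1

Answer: 1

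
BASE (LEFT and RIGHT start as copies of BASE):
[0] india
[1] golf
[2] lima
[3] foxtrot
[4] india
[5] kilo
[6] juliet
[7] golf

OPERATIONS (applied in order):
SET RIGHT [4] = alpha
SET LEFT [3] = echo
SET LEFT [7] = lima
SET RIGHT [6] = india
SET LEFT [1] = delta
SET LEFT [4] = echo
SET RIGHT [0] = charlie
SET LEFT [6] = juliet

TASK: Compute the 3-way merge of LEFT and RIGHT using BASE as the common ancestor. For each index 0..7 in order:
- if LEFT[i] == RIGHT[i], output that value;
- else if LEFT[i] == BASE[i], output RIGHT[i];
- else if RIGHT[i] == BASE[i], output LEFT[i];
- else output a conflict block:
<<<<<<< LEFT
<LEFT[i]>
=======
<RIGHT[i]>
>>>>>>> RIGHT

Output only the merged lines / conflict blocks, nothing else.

Answer: charlie
delta
lima
echo
<<<<<<< LEFT
echo
=======
alpha
>>>>>>> RIGHT
kilo
india
lima

Derivation:
Final LEFT:  [india, delta, lima, echo, echo, kilo, juliet, lima]
Final RIGHT: [charlie, golf, lima, foxtrot, alpha, kilo, india, golf]
i=0: L=india=BASE, R=charlie -> take RIGHT -> charlie
i=1: L=delta, R=golf=BASE -> take LEFT -> delta
i=2: L=lima R=lima -> agree -> lima
i=3: L=echo, R=foxtrot=BASE -> take LEFT -> echo
i=4: BASE=india L=echo R=alpha all differ -> CONFLICT
i=5: L=kilo R=kilo -> agree -> kilo
i=6: L=juliet=BASE, R=india -> take RIGHT -> india
i=7: L=lima, R=golf=BASE -> take LEFT -> lima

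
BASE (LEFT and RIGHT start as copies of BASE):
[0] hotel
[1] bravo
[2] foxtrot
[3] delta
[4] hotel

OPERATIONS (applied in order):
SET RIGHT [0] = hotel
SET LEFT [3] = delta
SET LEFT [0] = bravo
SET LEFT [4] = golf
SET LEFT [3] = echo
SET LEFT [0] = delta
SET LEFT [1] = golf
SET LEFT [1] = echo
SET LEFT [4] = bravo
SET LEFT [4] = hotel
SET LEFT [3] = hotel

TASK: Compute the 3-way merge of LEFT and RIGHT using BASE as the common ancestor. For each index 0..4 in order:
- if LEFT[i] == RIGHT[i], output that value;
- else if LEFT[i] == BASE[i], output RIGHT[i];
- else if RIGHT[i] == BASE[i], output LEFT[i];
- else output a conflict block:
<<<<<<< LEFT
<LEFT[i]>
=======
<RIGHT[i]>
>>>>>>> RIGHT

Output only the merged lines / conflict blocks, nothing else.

Answer: delta
echo
foxtrot
hotel
hotel

Derivation:
Final LEFT:  [delta, echo, foxtrot, hotel, hotel]
Final RIGHT: [hotel, bravo, foxtrot, delta, hotel]
i=0: L=delta, R=hotel=BASE -> take LEFT -> delta
i=1: L=echo, R=bravo=BASE -> take LEFT -> echo
i=2: L=foxtrot R=foxtrot -> agree -> foxtrot
i=3: L=hotel, R=delta=BASE -> take LEFT -> hotel
i=4: L=hotel R=hotel -> agree -> hotel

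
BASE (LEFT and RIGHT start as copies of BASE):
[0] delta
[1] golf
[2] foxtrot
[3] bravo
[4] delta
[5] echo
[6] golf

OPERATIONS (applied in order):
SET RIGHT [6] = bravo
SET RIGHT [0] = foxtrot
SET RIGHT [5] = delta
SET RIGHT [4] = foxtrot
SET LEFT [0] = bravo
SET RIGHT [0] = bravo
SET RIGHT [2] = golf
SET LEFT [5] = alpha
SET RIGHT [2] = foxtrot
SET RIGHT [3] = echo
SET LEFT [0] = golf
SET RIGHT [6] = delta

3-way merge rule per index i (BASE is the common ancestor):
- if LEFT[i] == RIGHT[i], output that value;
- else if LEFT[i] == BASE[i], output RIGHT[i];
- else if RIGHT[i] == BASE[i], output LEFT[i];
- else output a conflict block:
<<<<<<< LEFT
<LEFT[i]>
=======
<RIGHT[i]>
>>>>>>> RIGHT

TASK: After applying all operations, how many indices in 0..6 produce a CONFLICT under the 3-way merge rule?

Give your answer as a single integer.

Final LEFT:  [golf, golf, foxtrot, bravo, delta, alpha, golf]
Final RIGHT: [bravo, golf, foxtrot, echo, foxtrot, delta, delta]
i=0: BASE=delta L=golf R=bravo all differ -> CONFLICT
i=1: L=golf R=golf -> agree -> golf
i=2: L=foxtrot R=foxtrot -> agree -> foxtrot
i=3: L=bravo=BASE, R=echo -> take RIGHT -> echo
i=4: L=delta=BASE, R=foxtrot -> take RIGHT -> foxtrot
i=5: BASE=echo L=alpha R=delta all differ -> CONFLICT
i=6: L=golf=BASE, R=delta -> take RIGHT -> delta
Conflict count: 2

Answer: 2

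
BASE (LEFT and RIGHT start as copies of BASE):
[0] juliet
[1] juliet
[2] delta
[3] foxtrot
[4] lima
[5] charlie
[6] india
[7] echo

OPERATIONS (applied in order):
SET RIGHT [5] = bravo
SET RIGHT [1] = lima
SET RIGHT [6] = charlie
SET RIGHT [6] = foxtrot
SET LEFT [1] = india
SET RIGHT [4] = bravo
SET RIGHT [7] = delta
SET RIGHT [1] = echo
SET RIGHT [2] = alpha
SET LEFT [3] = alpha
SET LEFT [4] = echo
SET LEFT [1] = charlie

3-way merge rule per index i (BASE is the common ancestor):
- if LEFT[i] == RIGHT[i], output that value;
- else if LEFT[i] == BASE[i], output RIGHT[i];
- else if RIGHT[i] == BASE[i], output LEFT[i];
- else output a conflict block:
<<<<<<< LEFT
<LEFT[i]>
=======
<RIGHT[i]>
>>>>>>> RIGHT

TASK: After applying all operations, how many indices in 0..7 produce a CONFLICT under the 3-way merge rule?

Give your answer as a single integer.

Answer: 2

Derivation:
Final LEFT:  [juliet, charlie, delta, alpha, echo, charlie, india, echo]
Final RIGHT: [juliet, echo, alpha, foxtrot, bravo, bravo, foxtrot, delta]
i=0: L=juliet R=juliet -> agree -> juliet
i=1: BASE=juliet L=charlie R=echo all differ -> CONFLICT
i=2: L=delta=BASE, R=alpha -> take RIGHT -> alpha
i=3: L=alpha, R=foxtrot=BASE -> take LEFT -> alpha
i=4: BASE=lima L=echo R=bravo all differ -> CONFLICT
i=5: L=charlie=BASE, R=bravo -> take RIGHT -> bravo
i=6: L=india=BASE, R=foxtrot -> take RIGHT -> foxtrot
i=7: L=echo=BASE, R=delta -> take RIGHT -> delta
Conflict count: 2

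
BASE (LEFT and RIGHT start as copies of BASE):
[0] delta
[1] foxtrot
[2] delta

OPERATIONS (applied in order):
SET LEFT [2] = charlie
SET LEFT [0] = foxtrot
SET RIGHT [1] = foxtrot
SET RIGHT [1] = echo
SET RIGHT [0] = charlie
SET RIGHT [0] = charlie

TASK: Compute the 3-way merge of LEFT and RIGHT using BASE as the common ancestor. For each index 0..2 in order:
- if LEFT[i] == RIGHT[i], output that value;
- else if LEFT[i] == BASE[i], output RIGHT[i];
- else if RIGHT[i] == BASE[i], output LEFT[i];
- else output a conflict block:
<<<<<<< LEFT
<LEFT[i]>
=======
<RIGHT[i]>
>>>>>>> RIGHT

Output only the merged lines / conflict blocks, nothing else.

Final LEFT:  [foxtrot, foxtrot, charlie]
Final RIGHT: [charlie, echo, delta]
i=0: BASE=delta L=foxtrot R=charlie all differ -> CONFLICT
i=1: L=foxtrot=BASE, R=echo -> take RIGHT -> echo
i=2: L=charlie, R=delta=BASE -> take LEFT -> charlie

Answer: <<<<<<< LEFT
foxtrot
=======
charlie
>>>>>>> RIGHT
echo
charlie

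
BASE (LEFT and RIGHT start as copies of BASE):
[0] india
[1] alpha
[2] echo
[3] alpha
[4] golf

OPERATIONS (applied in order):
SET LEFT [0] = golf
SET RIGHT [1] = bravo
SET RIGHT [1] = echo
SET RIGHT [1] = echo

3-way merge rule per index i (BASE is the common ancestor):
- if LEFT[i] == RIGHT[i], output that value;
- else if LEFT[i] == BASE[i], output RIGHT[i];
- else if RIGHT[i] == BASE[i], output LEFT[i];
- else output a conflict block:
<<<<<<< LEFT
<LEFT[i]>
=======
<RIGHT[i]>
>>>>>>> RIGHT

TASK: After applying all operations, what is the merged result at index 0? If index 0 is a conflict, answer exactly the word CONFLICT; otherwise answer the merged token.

Final LEFT:  [golf, alpha, echo, alpha, golf]
Final RIGHT: [india, echo, echo, alpha, golf]
i=0: L=golf, R=india=BASE -> take LEFT -> golf
i=1: L=alpha=BASE, R=echo -> take RIGHT -> echo
i=2: L=echo R=echo -> agree -> echo
i=3: L=alpha R=alpha -> agree -> alpha
i=4: L=golf R=golf -> agree -> golf
Index 0 -> golf

Answer: golf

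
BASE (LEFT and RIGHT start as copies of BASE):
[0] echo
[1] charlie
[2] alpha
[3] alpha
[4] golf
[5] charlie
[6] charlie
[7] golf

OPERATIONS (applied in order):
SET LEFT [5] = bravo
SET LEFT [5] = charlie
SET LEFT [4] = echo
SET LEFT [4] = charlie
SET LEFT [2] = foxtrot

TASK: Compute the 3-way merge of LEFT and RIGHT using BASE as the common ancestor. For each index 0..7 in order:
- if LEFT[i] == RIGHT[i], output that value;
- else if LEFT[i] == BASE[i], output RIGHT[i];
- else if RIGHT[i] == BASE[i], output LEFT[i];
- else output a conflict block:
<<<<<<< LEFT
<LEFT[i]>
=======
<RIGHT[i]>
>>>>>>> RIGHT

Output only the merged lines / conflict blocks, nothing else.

Answer: echo
charlie
foxtrot
alpha
charlie
charlie
charlie
golf

Derivation:
Final LEFT:  [echo, charlie, foxtrot, alpha, charlie, charlie, charlie, golf]
Final RIGHT: [echo, charlie, alpha, alpha, golf, charlie, charlie, golf]
i=0: L=echo R=echo -> agree -> echo
i=1: L=charlie R=charlie -> agree -> charlie
i=2: L=foxtrot, R=alpha=BASE -> take LEFT -> foxtrot
i=3: L=alpha R=alpha -> agree -> alpha
i=4: L=charlie, R=golf=BASE -> take LEFT -> charlie
i=5: L=charlie R=charlie -> agree -> charlie
i=6: L=charlie R=charlie -> agree -> charlie
i=7: L=golf R=golf -> agree -> golf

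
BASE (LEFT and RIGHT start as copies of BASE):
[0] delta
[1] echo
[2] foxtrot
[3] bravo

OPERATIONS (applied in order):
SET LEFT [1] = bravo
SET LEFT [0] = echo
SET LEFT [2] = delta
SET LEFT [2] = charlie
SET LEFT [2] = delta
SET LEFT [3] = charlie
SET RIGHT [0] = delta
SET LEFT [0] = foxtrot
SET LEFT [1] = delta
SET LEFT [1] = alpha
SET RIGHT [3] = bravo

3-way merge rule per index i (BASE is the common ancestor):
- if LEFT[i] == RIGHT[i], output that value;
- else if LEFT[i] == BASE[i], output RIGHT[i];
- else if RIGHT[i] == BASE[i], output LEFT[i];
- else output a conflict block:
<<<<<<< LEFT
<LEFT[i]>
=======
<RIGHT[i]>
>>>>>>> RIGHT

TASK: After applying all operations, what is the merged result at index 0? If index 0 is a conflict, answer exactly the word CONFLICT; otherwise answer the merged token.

Answer: foxtrot

Derivation:
Final LEFT:  [foxtrot, alpha, delta, charlie]
Final RIGHT: [delta, echo, foxtrot, bravo]
i=0: L=foxtrot, R=delta=BASE -> take LEFT -> foxtrot
i=1: L=alpha, R=echo=BASE -> take LEFT -> alpha
i=2: L=delta, R=foxtrot=BASE -> take LEFT -> delta
i=3: L=charlie, R=bravo=BASE -> take LEFT -> charlie
Index 0 -> foxtrot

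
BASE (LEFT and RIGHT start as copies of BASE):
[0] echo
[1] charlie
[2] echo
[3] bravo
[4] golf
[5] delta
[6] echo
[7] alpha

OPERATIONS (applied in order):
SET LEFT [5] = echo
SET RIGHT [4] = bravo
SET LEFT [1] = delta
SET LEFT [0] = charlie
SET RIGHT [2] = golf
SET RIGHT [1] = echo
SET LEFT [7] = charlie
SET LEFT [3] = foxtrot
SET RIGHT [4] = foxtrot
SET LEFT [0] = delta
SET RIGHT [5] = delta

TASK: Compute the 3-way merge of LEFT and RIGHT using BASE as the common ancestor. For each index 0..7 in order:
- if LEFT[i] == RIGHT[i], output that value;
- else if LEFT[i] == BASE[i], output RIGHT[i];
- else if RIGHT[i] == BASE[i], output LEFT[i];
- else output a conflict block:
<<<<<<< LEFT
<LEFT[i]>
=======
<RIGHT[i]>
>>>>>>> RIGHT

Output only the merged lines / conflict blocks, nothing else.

Final LEFT:  [delta, delta, echo, foxtrot, golf, echo, echo, charlie]
Final RIGHT: [echo, echo, golf, bravo, foxtrot, delta, echo, alpha]
i=0: L=delta, R=echo=BASE -> take LEFT -> delta
i=1: BASE=charlie L=delta R=echo all differ -> CONFLICT
i=2: L=echo=BASE, R=golf -> take RIGHT -> golf
i=3: L=foxtrot, R=bravo=BASE -> take LEFT -> foxtrot
i=4: L=golf=BASE, R=foxtrot -> take RIGHT -> foxtrot
i=5: L=echo, R=delta=BASE -> take LEFT -> echo
i=6: L=echo R=echo -> agree -> echo
i=7: L=charlie, R=alpha=BASE -> take LEFT -> charlie

Answer: delta
<<<<<<< LEFT
delta
=======
echo
>>>>>>> RIGHT
golf
foxtrot
foxtrot
echo
echo
charlie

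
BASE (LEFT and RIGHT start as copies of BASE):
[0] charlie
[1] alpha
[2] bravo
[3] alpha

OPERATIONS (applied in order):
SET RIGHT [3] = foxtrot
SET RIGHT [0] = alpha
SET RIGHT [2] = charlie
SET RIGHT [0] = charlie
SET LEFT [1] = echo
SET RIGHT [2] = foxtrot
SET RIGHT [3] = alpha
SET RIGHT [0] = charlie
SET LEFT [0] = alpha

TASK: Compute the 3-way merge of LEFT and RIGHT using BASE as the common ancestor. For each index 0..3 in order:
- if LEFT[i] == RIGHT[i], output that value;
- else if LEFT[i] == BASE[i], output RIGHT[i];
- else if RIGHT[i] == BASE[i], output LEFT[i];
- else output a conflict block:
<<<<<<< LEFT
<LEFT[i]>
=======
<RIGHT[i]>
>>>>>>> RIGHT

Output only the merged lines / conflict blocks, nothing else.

Answer: alpha
echo
foxtrot
alpha

Derivation:
Final LEFT:  [alpha, echo, bravo, alpha]
Final RIGHT: [charlie, alpha, foxtrot, alpha]
i=0: L=alpha, R=charlie=BASE -> take LEFT -> alpha
i=1: L=echo, R=alpha=BASE -> take LEFT -> echo
i=2: L=bravo=BASE, R=foxtrot -> take RIGHT -> foxtrot
i=3: L=alpha R=alpha -> agree -> alpha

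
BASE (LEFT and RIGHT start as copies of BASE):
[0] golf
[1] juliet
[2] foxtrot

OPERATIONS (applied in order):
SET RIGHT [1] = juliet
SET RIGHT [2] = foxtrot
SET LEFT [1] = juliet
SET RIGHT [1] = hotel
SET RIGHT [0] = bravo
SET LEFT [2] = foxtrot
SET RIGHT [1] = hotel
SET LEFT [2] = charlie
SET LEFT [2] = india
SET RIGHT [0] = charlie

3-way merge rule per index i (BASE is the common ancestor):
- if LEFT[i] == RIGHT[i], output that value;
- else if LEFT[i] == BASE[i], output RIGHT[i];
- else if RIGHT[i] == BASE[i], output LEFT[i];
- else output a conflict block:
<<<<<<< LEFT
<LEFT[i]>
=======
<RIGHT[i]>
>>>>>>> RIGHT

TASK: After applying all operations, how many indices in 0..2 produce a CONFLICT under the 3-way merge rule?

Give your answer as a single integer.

Answer: 0

Derivation:
Final LEFT:  [golf, juliet, india]
Final RIGHT: [charlie, hotel, foxtrot]
i=0: L=golf=BASE, R=charlie -> take RIGHT -> charlie
i=1: L=juliet=BASE, R=hotel -> take RIGHT -> hotel
i=2: L=india, R=foxtrot=BASE -> take LEFT -> india
Conflict count: 0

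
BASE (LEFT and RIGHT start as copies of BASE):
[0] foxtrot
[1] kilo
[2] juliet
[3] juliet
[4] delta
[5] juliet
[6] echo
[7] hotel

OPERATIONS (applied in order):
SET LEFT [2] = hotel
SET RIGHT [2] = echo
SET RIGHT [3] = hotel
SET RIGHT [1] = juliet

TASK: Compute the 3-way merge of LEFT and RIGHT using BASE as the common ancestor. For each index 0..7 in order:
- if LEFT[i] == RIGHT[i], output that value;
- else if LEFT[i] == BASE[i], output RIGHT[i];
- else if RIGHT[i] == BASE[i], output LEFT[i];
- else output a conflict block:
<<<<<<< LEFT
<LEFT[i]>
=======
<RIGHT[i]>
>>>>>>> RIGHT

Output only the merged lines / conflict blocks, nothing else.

Final LEFT:  [foxtrot, kilo, hotel, juliet, delta, juliet, echo, hotel]
Final RIGHT: [foxtrot, juliet, echo, hotel, delta, juliet, echo, hotel]
i=0: L=foxtrot R=foxtrot -> agree -> foxtrot
i=1: L=kilo=BASE, R=juliet -> take RIGHT -> juliet
i=2: BASE=juliet L=hotel R=echo all differ -> CONFLICT
i=3: L=juliet=BASE, R=hotel -> take RIGHT -> hotel
i=4: L=delta R=delta -> agree -> delta
i=5: L=juliet R=juliet -> agree -> juliet
i=6: L=echo R=echo -> agree -> echo
i=7: L=hotel R=hotel -> agree -> hotel

Answer: foxtrot
juliet
<<<<<<< LEFT
hotel
=======
echo
>>>>>>> RIGHT
hotel
delta
juliet
echo
hotel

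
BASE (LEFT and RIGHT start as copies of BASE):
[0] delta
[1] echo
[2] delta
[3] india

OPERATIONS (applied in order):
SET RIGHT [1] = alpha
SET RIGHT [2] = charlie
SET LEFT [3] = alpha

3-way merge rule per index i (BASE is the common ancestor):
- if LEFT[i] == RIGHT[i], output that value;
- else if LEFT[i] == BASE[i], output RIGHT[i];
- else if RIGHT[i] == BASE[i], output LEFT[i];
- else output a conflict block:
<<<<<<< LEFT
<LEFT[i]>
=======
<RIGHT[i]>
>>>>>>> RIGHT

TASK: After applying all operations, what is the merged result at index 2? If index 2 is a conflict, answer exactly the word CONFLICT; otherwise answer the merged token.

Final LEFT:  [delta, echo, delta, alpha]
Final RIGHT: [delta, alpha, charlie, india]
i=0: L=delta R=delta -> agree -> delta
i=1: L=echo=BASE, R=alpha -> take RIGHT -> alpha
i=2: L=delta=BASE, R=charlie -> take RIGHT -> charlie
i=3: L=alpha, R=india=BASE -> take LEFT -> alpha
Index 2 -> charlie

Answer: charlie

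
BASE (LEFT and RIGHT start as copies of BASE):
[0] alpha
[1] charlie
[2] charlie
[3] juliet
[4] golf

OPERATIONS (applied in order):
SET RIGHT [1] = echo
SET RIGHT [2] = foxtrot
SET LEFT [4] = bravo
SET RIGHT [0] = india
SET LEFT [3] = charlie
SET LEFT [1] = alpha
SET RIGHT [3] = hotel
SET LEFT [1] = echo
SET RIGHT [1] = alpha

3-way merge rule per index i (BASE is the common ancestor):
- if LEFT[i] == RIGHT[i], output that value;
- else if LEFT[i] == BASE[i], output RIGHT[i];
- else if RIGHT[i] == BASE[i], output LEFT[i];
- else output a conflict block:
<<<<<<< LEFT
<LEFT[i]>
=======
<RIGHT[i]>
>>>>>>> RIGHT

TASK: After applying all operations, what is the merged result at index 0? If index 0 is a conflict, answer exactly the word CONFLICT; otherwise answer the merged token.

Final LEFT:  [alpha, echo, charlie, charlie, bravo]
Final RIGHT: [india, alpha, foxtrot, hotel, golf]
i=0: L=alpha=BASE, R=india -> take RIGHT -> india
i=1: BASE=charlie L=echo R=alpha all differ -> CONFLICT
i=2: L=charlie=BASE, R=foxtrot -> take RIGHT -> foxtrot
i=3: BASE=juliet L=charlie R=hotel all differ -> CONFLICT
i=4: L=bravo, R=golf=BASE -> take LEFT -> bravo
Index 0 -> india

Answer: india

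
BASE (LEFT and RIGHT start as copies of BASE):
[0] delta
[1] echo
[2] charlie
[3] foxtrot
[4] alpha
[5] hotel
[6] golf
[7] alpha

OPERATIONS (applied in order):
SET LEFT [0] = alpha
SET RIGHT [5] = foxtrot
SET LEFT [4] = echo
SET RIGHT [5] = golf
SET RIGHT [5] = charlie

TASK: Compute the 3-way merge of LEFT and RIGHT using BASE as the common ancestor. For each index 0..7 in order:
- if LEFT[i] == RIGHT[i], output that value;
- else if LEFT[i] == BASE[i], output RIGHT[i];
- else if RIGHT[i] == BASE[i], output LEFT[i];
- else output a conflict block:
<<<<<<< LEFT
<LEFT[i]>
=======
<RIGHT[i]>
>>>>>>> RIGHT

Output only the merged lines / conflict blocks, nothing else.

Final LEFT:  [alpha, echo, charlie, foxtrot, echo, hotel, golf, alpha]
Final RIGHT: [delta, echo, charlie, foxtrot, alpha, charlie, golf, alpha]
i=0: L=alpha, R=delta=BASE -> take LEFT -> alpha
i=1: L=echo R=echo -> agree -> echo
i=2: L=charlie R=charlie -> agree -> charlie
i=3: L=foxtrot R=foxtrot -> agree -> foxtrot
i=4: L=echo, R=alpha=BASE -> take LEFT -> echo
i=5: L=hotel=BASE, R=charlie -> take RIGHT -> charlie
i=6: L=golf R=golf -> agree -> golf
i=7: L=alpha R=alpha -> agree -> alpha

Answer: alpha
echo
charlie
foxtrot
echo
charlie
golf
alpha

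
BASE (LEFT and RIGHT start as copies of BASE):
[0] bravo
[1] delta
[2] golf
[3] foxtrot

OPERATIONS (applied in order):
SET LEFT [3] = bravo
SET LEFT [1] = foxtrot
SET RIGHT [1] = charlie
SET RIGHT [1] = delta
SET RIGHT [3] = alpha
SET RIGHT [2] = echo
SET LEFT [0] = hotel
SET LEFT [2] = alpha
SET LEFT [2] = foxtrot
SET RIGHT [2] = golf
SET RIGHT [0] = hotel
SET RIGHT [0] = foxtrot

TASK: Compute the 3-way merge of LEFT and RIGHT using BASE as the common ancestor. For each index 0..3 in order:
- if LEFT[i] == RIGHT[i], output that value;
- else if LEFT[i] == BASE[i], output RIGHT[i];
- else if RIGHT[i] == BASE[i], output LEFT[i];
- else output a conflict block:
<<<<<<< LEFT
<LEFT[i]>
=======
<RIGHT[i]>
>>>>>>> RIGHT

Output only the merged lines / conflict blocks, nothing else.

Final LEFT:  [hotel, foxtrot, foxtrot, bravo]
Final RIGHT: [foxtrot, delta, golf, alpha]
i=0: BASE=bravo L=hotel R=foxtrot all differ -> CONFLICT
i=1: L=foxtrot, R=delta=BASE -> take LEFT -> foxtrot
i=2: L=foxtrot, R=golf=BASE -> take LEFT -> foxtrot
i=3: BASE=foxtrot L=bravo R=alpha all differ -> CONFLICT

Answer: <<<<<<< LEFT
hotel
=======
foxtrot
>>>>>>> RIGHT
foxtrot
foxtrot
<<<<<<< LEFT
bravo
=======
alpha
>>>>>>> RIGHT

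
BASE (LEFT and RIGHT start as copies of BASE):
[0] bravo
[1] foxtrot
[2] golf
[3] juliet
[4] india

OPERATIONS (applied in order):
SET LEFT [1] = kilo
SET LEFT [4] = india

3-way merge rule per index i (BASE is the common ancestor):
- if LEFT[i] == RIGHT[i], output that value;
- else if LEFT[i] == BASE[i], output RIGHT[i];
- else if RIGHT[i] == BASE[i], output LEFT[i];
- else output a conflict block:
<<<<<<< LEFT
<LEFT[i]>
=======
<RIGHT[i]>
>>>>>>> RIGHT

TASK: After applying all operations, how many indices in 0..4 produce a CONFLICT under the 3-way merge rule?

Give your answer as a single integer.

Final LEFT:  [bravo, kilo, golf, juliet, india]
Final RIGHT: [bravo, foxtrot, golf, juliet, india]
i=0: L=bravo R=bravo -> agree -> bravo
i=1: L=kilo, R=foxtrot=BASE -> take LEFT -> kilo
i=2: L=golf R=golf -> agree -> golf
i=3: L=juliet R=juliet -> agree -> juliet
i=4: L=india R=india -> agree -> india
Conflict count: 0

Answer: 0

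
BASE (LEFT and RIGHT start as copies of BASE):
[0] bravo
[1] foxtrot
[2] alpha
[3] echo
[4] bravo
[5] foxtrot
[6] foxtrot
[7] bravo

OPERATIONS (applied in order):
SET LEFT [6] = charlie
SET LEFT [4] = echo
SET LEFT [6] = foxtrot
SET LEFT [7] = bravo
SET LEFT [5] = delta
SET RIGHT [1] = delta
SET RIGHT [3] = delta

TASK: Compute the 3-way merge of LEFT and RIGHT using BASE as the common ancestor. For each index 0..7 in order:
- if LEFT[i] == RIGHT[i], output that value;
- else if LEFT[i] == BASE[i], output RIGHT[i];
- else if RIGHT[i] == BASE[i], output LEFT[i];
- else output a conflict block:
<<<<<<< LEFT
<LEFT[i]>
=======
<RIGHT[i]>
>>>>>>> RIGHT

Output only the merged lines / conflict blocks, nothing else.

Answer: bravo
delta
alpha
delta
echo
delta
foxtrot
bravo

Derivation:
Final LEFT:  [bravo, foxtrot, alpha, echo, echo, delta, foxtrot, bravo]
Final RIGHT: [bravo, delta, alpha, delta, bravo, foxtrot, foxtrot, bravo]
i=0: L=bravo R=bravo -> agree -> bravo
i=1: L=foxtrot=BASE, R=delta -> take RIGHT -> delta
i=2: L=alpha R=alpha -> agree -> alpha
i=3: L=echo=BASE, R=delta -> take RIGHT -> delta
i=4: L=echo, R=bravo=BASE -> take LEFT -> echo
i=5: L=delta, R=foxtrot=BASE -> take LEFT -> delta
i=6: L=foxtrot R=foxtrot -> agree -> foxtrot
i=7: L=bravo R=bravo -> agree -> bravo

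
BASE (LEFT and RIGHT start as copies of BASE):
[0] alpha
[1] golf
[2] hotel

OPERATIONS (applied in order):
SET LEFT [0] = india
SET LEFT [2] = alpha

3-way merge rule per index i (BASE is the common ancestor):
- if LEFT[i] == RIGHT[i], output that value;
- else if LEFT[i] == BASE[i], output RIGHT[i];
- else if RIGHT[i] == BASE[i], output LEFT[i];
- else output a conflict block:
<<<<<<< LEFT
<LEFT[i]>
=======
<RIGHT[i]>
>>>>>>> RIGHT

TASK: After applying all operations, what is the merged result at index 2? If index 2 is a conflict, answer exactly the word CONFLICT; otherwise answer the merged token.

Final LEFT:  [india, golf, alpha]
Final RIGHT: [alpha, golf, hotel]
i=0: L=india, R=alpha=BASE -> take LEFT -> india
i=1: L=golf R=golf -> agree -> golf
i=2: L=alpha, R=hotel=BASE -> take LEFT -> alpha
Index 2 -> alpha

Answer: alpha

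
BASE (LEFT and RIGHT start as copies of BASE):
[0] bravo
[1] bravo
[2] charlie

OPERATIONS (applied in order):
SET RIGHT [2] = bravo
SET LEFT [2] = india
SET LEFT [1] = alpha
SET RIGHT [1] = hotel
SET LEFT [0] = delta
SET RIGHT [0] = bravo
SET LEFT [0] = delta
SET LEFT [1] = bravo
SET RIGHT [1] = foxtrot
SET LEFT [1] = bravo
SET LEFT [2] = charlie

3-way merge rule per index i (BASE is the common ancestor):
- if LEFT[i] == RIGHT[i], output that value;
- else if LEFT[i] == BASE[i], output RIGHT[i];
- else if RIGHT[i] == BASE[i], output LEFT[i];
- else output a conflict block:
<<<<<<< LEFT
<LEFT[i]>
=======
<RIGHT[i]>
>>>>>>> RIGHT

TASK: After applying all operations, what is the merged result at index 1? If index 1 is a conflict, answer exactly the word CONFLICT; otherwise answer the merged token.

Final LEFT:  [delta, bravo, charlie]
Final RIGHT: [bravo, foxtrot, bravo]
i=0: L=delta, R=bravo=BASE -> take LEFT -> delta
i=1: L=bravo=BASE, R=foxtrot -> take RIGHT -> foxtrot
i=2: L=charlie=BASE, R=bravo -> take RIGHT -> bravo
Index 1 -> foxtrot

Answer: foxtrot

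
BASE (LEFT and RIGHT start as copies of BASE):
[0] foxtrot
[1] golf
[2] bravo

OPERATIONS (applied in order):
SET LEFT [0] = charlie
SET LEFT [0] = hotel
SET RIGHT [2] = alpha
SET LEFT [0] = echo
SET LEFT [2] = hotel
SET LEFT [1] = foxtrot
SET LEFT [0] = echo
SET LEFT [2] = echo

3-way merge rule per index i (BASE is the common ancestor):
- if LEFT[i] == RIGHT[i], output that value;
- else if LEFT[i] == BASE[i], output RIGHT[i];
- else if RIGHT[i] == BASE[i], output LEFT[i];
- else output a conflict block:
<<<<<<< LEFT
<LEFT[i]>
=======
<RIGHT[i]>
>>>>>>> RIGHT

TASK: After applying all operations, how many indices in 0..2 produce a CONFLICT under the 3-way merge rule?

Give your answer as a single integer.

Answer: 1

Derivation:
Final LEFT:  [echo, foxtrot, echo]
Final RIGHT: [foxtrot, golf, alpha]
i=0: L=echo, R=foxtrot=BASE -> take LEFT -> echo
i=1: L=foxtrot, R=golf=BASE -> take LEFT -> foxtrot
i=2: BASE=bravo L=echo R=alpha all differ -> CONFLICT
Conflict count: 1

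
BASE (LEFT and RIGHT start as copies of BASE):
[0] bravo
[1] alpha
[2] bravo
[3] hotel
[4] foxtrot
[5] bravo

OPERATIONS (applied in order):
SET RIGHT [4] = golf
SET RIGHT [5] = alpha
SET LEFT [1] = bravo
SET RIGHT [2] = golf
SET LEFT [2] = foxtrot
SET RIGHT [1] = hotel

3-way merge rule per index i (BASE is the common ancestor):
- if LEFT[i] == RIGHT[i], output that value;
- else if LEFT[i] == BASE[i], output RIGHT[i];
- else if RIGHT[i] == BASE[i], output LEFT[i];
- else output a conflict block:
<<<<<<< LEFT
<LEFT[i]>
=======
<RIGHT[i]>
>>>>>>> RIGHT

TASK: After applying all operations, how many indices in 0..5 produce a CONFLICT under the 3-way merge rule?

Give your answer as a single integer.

Answer: 2

Derivation:
Final LEFT:  [bravo, bravo, foxtrot, hotel, foxtrot, bravo]
Final RIGHT: [bravo, hotel, golf, hotel, golf, alpha]
i=0: L=bravo R=bravo -> agree -> bravo
i=1: BASE=alpha L=bravo R=hotel all differ -> CONFLICT
i=2: BASE=bravo L=foxtrot R=golf all differ -> CONFLICT
i=3: L=hotel R=hotel -> agree -> hotel
i=4: L=foxtrot=BASE, R=golf -> take RIGHT -> golf
i=5: L=bravo=BASE, R=alpha -> take RIGHT -> alpha
Conflict count: 2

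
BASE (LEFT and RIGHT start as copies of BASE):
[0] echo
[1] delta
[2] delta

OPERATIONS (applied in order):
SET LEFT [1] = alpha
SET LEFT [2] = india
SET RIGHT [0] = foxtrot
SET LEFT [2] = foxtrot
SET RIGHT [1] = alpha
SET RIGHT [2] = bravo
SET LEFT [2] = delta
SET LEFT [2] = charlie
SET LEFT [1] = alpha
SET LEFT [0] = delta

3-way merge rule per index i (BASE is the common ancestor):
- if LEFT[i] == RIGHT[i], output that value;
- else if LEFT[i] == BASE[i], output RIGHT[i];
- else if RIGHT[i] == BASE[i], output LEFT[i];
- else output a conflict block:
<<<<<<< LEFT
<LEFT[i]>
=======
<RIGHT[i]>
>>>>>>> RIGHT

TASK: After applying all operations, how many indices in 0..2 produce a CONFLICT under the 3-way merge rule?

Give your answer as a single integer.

Final LEFT:  [delta, alpha, charlie]
Final RIGHT: [foxtrot, alpha, bravo]
i=0: BASE=echo L=delta R=foxtrot all differ -> CONFLICT
i=1: L=alpha R=alpha -> agree -> alpha
i=2: BASE=delta L=charlie R=bravo all differ -> CONFLICT
Conflict count: 2

Answer: 2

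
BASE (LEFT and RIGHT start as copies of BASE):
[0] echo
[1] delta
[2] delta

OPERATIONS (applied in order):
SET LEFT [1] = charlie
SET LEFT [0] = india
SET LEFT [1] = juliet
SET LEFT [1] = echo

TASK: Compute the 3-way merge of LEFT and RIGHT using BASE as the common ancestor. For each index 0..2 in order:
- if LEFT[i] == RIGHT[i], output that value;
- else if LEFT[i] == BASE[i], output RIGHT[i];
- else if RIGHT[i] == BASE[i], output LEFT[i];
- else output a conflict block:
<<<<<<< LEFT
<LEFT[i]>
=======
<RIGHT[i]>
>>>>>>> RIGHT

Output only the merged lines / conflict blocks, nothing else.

Answer: india
echo
delta

Derivation:
Final LEFT:  [india, echo, delta]
Final RIGHT: [echo, delta, delta]
i=0: L=india, R=echo=BASE -> take LEFT -> india
i=1: L=echo, R=delta=BASE -> take LEFT -> echo
i=2: L=delta R=delta -> agree -> delta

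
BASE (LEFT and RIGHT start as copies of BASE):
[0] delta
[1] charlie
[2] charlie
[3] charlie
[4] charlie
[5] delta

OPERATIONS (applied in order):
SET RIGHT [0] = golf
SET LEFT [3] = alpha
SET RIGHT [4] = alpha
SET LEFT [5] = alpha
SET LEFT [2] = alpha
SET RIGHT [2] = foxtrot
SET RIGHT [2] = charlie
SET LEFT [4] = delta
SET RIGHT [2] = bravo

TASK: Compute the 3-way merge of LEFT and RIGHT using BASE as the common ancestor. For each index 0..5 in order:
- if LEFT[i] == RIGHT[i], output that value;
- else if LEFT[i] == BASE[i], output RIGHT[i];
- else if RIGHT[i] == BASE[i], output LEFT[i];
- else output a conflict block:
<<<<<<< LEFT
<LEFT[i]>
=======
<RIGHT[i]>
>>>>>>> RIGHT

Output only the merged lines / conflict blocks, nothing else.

Answer: golf
charlie
<<<<<<< LEFT
alpha
=======
bravo
>>>>>>> RIGHT
alpha
<<<<<<< LEFT
delta
=======
alpha
>>>>>>> RIGHT
alpha

Derivation:
Final LEFT:  [delta, charlie, alpha, alpha, delta, alpha]
Final RIGHT: [golf, charlie, bravo, charlie, alpha, delta]
i=0: L=delta=BASE, R=golf -> take RIGHT -> golf
i=1: L=charlie R=charlie -> agree -> charlie
i=2: BASE=charlie L=alpha R=bravo all differ -> CONFLICT
i=3: L=alpha, R=charlie=BASE -> take LEFT -> alpha
i=4: BASE=charlie L=delta R=alpha all differ -> CONFLICT
i=5: L=alpha, R=delta=BASE -> take LEFT -> alpha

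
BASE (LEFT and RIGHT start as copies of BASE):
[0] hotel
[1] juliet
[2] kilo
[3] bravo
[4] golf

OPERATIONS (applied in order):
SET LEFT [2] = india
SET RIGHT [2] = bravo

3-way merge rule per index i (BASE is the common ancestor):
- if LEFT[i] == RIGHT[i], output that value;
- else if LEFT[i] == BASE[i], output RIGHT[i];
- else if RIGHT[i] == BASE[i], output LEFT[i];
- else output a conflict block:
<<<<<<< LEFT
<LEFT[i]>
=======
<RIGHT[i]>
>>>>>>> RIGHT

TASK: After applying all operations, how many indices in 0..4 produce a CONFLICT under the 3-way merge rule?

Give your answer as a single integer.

Answer: 1

Derivation:
Final LEFT:  [hotel, juliet, india, bravo, golf]
Final RIGHT: [hotel, juliet, bravo, bravo, golf]
i=0: L=hotel R=hotel -> agree -> hotel
i=1: L=juliet R=juliet -> agree -> juliet
i=2: BASE=kilo L=india R=bravo all differ -> CONFLICT
i=3: L=bravo R=bravo -> agree -> bravo
i=4: L=golf R=golf -> agree -> golf
Conflict count: 1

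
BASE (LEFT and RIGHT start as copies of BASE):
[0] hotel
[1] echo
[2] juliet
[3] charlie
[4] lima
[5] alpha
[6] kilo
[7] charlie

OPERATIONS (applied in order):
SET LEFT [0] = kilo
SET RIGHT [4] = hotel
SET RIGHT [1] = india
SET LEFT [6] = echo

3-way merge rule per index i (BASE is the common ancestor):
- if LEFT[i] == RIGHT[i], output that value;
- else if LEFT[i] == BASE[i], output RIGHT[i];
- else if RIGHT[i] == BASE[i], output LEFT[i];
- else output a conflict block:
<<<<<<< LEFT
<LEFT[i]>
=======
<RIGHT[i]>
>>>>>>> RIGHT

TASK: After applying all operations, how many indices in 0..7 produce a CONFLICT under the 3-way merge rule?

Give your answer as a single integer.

Answer: 0

Derivation:
Final LEFT:  [kilo, echo, juliet, charlie, lima, alpha, echo, charlie]
Final RIGHT: [hotel, india, juliet, charlie, hotel, alpha, kilo, charlie]
i=0: L=kilo, R=hotel=BASE -> take LEFT -> kilo
i=1: L=echo=BASE, R=india -> take RIGHT -> india
i=2: L=juliet R=juliet -> agree -> juliet
i=3: L=charlie R=charlie -> agree -> charlie
i=4: L=lima=BASE, R=hotel -> take RIGHT -> hotel
i=5: L=alpha R=alpha -> agree -> alpha
i=6: L=echo, R=kilo=BASE -> take LEFT -> echo
i=7: L=charlie R=charlie -> agree -> charlie
Conflict count: 0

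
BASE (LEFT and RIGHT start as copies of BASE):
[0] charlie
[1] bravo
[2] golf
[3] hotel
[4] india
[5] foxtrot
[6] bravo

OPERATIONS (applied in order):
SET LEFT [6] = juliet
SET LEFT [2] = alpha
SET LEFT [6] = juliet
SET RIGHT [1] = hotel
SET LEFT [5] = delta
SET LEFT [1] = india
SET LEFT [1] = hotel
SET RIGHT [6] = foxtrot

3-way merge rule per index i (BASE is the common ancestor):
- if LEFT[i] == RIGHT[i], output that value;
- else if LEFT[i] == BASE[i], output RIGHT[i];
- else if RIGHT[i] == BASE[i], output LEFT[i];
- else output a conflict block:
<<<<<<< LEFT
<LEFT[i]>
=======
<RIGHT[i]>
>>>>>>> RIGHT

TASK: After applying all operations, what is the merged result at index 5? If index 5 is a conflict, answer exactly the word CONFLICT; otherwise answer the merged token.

Answer: delta

Derivation:
Final LEFT:  [charlie, hotel, alpha, hotel, india, delta, juliet]
Final RIGHT: [charlie, hotel, golf, hotel, india, foxtrot, foxtrot]
i=0: L=charlie R=charlie -> agree -> charlie
i=1: L=hotel R=hotel -> agree -> hotel
i=2: L=alpha, R=golf=BASE -> take LEFT -> alpha
i=3: L=hotel R=hotel -> agree -> hotel
i=4: L=india R=india -> agree -> india
i=5: L=delta, R=foxtrot=BASE -> take LEFT -> delta
i=6: BASE=bravo L=juliet R=foxtrot all differ -> CONFLICT
Index 5 -> delta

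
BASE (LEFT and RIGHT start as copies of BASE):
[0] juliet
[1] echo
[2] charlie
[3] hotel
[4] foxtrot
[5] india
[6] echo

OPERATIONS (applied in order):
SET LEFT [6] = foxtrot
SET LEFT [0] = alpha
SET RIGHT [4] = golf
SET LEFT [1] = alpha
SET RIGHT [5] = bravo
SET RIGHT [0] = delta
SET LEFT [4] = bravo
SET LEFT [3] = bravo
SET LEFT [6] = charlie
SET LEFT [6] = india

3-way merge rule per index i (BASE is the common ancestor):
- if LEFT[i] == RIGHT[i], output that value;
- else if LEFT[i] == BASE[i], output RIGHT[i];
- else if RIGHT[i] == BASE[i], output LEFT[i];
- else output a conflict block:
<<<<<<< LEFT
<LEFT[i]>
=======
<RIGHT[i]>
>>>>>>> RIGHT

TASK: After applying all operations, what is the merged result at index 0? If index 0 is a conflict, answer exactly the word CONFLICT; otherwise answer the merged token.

Final LEFT:  [alpha, alpha, charlie, bravo, bravo, india, india]
Final RIGHT: [delta, echo, charlie, hotel, golf, bravo, echo]
i=0: BASE=juliet L=alpha R=delta all differ -> CONFLICT
i=1: L=alpha, R=echo=BASE -> take LEFT -> alpha
i=2: L=charlie R=charlie -> agree -> charlie
i=3: L=bravo, R=hotel=BASE -> take LEFT -> bravo
i=4: BASE=foxtrot L=bravo R=golf all differ -> CONFLICT
i=5: L=india=BASE, R=bravo -> take RIGHT -> bravo
i=6: L=india, R=echo=BASE -> take LEFT -> india
Index 0 -> CONFLICT

Answer: CONFLICT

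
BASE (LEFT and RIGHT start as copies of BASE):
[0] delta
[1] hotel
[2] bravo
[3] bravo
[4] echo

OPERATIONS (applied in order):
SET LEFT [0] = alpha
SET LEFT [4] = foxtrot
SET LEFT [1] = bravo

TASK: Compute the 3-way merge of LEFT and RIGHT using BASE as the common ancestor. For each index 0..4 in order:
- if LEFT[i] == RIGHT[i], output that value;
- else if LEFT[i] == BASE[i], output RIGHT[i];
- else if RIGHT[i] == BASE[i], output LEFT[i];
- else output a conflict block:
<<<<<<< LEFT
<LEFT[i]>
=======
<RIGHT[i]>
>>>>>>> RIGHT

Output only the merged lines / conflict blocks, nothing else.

Final LEFT:  [alpha, bravo, bravo, bravo, foxtrot]
Final RIGHT: [delta, hotel, bravo, bravo, echo]
i=0: L=alpha, R=delta=BASE -> take LEFT -> alpha
i=1: L=bravo, R=hotel=BASE -> take LEFT -> bravo
i=2: L=bravo R=bravo -> agree -> bravo
i=3: L=bravo R=bravo -> agree -> bravo
i=4: L=foxtrot, R=echo=BASE -> take LEFT -> foxtrot

Answer: alpha
bravo
bravo
bravo
foxtrot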